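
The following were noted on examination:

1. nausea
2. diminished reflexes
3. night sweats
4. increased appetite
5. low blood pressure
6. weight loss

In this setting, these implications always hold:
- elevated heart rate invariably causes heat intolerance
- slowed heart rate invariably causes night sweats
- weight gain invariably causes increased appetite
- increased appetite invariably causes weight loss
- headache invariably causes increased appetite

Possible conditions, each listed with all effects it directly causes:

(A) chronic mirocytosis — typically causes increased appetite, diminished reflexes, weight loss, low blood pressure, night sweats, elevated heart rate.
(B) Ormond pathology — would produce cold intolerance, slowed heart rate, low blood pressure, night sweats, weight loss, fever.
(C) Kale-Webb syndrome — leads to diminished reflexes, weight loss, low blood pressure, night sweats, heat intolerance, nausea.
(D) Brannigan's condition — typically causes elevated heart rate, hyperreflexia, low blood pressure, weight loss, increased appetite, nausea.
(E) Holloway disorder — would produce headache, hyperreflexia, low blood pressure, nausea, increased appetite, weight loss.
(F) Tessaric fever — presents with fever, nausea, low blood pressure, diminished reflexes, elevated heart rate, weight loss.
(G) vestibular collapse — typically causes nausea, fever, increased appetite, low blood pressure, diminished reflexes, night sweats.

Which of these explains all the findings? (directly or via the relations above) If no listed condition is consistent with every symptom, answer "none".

Per-candidate check:
(A) chronic mirocytosis — does not account for nausea
(B) Ormond pathology — does not account for nausea, diminished reflexes, increased appetite
(C) Kale-Webb syndrome — does not account for increased appetite
(D) Brannigan's condition — nausea yes; diminished reflexes NO; night sweats NO; increased appetite yes; low blood pressure yes; weight loss yes
(E) Holloway disorder — nausea yes; diminished reflexes NO; night sweats NO; increased appetite yes; low blood pressure yes; weight loss yes
(F) Tessaric fever — does not account for night sweats, increased appetite
(G) vestibular collapse — accounts for every observation (weight loss via increased appetite → weight loss)
(G) is the only candidate with no mismatches.

G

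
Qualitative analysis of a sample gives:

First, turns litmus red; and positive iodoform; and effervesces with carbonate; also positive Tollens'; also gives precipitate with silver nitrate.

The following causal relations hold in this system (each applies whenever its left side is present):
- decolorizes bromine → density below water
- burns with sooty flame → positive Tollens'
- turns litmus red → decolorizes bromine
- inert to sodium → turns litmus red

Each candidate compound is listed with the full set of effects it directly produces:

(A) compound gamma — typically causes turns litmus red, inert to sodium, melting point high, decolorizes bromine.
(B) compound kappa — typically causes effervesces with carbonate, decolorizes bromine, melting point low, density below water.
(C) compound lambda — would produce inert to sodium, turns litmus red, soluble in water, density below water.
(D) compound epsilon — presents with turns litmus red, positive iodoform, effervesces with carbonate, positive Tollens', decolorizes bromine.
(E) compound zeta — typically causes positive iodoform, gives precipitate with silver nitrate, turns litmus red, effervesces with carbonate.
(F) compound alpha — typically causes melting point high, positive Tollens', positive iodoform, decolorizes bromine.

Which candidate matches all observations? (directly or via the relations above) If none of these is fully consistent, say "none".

none

Per-candidate check:
(A) compound gamma — turns litmus red ✓; positive iodoform ✗; effervesces with carbonate ✗; positive Tollens' ✗; gives precipitate with silver nitrate ✗
(B) compound kappa — does not account for turns litmus red, positive iodoform, positive Tollens', gives precipitate with silver nitrate
(C) compound lambda — does not account for positive iodoform, effervesces with carbonate, positive Tollens', gives precipitate with silver nitrate
(D) compound epsilon — does not account for gives precipitate with silver nitrate
(E) compound zeta — turns litmus red ✓; positive iodoform ✓; effervesces with carbonate ✓; positive Tollens' ✗; gives precipitate with silver nitrate ✓
(F) compound alpha — turns litmus red ✗; positive iodoform ✓; effervesces with carbonate ✗; positive Tollens' ✓; gives precipitate with silver nitrate ✗
Every candidate fails on at least one observation.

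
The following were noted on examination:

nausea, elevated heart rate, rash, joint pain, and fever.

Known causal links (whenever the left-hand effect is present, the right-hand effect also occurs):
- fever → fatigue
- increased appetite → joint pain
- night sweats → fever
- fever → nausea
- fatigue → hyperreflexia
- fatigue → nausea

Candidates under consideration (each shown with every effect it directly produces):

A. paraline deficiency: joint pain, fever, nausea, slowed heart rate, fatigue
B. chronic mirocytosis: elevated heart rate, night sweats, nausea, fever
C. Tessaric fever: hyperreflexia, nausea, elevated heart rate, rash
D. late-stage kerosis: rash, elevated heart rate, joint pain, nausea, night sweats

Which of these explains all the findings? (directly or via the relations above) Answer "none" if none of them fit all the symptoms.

D

Checking each candidate against the observations:
(A) paraline deficiency — nausea ✓; elevated heart rate ✗; rash ✗; joint pain ✓; fever ✓
(B) chronic mirocytosis — nausea ✓; elevated heart rate ✓; rash ✗; joint pain ✗; fever ✓
(C) Tessaric fever — nausea ✓; elevated heart rate ✓; rash ✓; joint pain ✗; fever ✗
(D) late-stage kerosis — accounts for every observation (fever via night sweats → fever)
(D) alone accounts for all the evidence.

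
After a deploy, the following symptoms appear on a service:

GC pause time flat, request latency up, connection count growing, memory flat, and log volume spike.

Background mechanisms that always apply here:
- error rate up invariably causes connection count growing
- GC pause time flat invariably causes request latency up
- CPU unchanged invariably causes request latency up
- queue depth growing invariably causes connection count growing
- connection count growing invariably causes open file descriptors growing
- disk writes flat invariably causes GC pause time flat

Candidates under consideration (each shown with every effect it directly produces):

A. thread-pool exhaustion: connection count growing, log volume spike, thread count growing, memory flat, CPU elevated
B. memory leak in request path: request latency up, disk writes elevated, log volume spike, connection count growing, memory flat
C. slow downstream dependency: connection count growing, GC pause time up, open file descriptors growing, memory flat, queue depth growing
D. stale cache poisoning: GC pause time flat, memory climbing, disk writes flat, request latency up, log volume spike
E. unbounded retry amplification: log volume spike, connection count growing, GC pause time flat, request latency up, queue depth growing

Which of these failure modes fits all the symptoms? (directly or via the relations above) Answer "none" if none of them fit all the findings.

none

Checking each candidate against the observations:
(A) thread-pool exhaustion — does not account for GC pause time flat, request latency up
(B) memory leak in request path — GC pause time flat miss; request latency up match; connection count growing match; memory flat match; log volume spike match
(C) slow downstream dependency — fails on GC pause time flat, request latency up, log volume spike (predicts GC pause time up, not GC pause time flat)
(D) stale cache poisoning — fails on connection count growing, memory flat (predicts memory climbing, not memory flat)
(E) unbounded retry amplification — does not account for memory flat
None of the listed candidates fits everything.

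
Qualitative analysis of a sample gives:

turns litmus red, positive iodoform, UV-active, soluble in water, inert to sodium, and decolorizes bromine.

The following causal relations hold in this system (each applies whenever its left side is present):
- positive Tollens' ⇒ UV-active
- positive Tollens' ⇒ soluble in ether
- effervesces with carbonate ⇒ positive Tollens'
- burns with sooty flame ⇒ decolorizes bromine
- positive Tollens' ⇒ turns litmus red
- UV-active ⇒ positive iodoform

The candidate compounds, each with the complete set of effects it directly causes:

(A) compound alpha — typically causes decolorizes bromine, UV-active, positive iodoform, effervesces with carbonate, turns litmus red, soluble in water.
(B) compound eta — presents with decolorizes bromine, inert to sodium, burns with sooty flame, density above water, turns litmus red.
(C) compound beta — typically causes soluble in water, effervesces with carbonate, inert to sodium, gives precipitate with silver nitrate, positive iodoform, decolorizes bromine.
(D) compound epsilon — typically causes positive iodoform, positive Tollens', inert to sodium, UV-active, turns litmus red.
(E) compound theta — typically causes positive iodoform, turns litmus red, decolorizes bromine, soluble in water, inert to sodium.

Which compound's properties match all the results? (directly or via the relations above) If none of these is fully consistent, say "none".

C

Per-candidate check:
(A) compound alpha — does not account for inert to sodium
(B) compound eta — turns litmus red ✓; positive iodoform ✗; UV-active ✗; soluble in water ✗; inert to sodium ✓; decolorizes bromine ✓
(C) compound beta — turns litmus red ✓ (via effervesces with carbonate → positive Tollens' → turns litmus red); positive iodoform ✓; UV-active ✓ (via effervesces with carbonate → positive Tollens' → UV-active); soluble in water ✓; inert to sodium ✓; decolorizes bromine ✓
(D) compound epsilon — does not account for soluble in water, decolorizes bromine
(E) compound theta — turns litmus red ✓; positive iodoform ✓; UV-active ✗; soluble in water ✓; inert to sodium ✓; decolorizes bromine ✓
(C) alone accounts for all the evidence.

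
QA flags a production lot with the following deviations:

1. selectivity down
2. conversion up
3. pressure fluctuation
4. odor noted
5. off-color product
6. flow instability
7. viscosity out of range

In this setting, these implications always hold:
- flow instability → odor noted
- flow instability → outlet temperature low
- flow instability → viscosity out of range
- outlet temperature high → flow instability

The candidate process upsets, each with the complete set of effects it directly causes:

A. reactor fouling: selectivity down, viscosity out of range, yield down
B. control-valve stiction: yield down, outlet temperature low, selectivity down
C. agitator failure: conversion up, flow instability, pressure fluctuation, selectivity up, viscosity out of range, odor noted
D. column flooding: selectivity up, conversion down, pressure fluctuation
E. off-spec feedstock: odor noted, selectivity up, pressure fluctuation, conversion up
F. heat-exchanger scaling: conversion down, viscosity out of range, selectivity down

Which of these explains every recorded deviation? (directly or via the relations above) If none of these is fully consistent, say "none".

none

Per-candidate check:
(A) reactor fouling — selectivity down ✓; conversion up ✗; pressure fluctuation ✗; odor noted ✗; off-color product ✗; flow instability ✗; viscosity out of range ✓
(B) control-valve stiction — selectivity down ✓; conversion up ✗; pressure fluctuation ✗; odor noted ✗; off-color product ✗; flow instability ✗; viscosity out of range ✗
(C) agitator failure — selectivity down ✗; conversion up ✓; pressure fluctuation ✓; odor noted ✓; off-color product ✗; flow instability ✓; viscosity out of range ✓
(D) column flooding — selectivity down ✗; conversion up ✗; pressure fluctuation ✓; odor noted ✗; off-color product ✗; flow instability ✗; viscosity out of range ✗
(E) off-spec feedstock — selectivity down ✗; conversion up ✓; pressure fluctuation ✓; odor noted ✓; off-color product ✗; flow instability ✗; viscosity out of range ✗
(F) heat-exchanger scaling — fails on conversion up, pressure fluctuation, odor noted, off-color product, flow instability (predicts conversion down, not conversion up)
No candidate is consistent with all observations.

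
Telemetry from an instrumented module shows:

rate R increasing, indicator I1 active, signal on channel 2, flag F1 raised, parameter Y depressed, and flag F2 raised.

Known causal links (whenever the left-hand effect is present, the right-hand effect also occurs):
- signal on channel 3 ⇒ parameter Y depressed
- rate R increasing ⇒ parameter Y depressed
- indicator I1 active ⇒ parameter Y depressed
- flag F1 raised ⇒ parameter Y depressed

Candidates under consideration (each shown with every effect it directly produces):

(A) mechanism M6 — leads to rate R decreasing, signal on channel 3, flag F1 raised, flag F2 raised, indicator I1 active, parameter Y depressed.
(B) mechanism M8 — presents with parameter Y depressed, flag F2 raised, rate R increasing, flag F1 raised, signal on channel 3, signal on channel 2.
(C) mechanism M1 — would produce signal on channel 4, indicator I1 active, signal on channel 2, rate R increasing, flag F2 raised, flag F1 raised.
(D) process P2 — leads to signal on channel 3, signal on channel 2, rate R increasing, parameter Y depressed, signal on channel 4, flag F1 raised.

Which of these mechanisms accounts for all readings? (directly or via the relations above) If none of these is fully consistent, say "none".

C

Checking each candidate against the observations:
(A) mechanism M6 — rate R increasing -; indicator I1 active +; signal on channel 2 -; flag F1 raised +; parameter Y depressed +; flag F2 raised +
(B) mechanism M8 — rate R increasing +; indicator I1 active -; signal on channel 2 +; flag F1 raised +; parameter Y depressed +; flag F2 raised +
(C) mechanism M1 — accounts for every observation (parameter Y depressed via rate R increasing → parameter Y depressed)
(D) process P2 — rate R increasing +; indicator I1 active -; signal on channel 2 +; flag F1 raised +; parameter Y depressed +; flag F2 raised -
(C) is the only candidate with no mismatches.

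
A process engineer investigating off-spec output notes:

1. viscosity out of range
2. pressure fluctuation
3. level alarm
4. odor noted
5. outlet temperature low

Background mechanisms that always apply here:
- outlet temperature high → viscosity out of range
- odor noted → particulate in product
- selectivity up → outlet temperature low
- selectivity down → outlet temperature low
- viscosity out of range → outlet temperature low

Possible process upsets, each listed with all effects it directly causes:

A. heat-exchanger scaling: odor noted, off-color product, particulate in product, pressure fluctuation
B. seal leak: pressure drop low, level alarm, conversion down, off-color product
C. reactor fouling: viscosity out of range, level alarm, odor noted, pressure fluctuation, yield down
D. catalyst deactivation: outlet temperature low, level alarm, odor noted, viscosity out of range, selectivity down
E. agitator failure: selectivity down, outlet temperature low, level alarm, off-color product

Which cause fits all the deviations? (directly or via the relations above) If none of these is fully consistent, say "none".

C

For each candidate, compare predicted effects to what was observed:
(A) heat-exchanger scaling — does not account for viscosity out of range, level alarm, outlet temperature low
(B) seal leak — does not account for viscosity out of range, pressure fluctuation, odor noted, outlet temperature low
(C) reactor fouling — accounts for every observation (outlet temperature low via viscosity out of range → outlet temperature low)
(D) catalyst deactivation — does not account for pressure fluctuation
(E) agitator failure — viscosity out of range ✗; pressure fluctuation ✗; level alarm ✓; odor noted ✗; outlet temperature low ✓
(C) is the only candidate with no mismatches.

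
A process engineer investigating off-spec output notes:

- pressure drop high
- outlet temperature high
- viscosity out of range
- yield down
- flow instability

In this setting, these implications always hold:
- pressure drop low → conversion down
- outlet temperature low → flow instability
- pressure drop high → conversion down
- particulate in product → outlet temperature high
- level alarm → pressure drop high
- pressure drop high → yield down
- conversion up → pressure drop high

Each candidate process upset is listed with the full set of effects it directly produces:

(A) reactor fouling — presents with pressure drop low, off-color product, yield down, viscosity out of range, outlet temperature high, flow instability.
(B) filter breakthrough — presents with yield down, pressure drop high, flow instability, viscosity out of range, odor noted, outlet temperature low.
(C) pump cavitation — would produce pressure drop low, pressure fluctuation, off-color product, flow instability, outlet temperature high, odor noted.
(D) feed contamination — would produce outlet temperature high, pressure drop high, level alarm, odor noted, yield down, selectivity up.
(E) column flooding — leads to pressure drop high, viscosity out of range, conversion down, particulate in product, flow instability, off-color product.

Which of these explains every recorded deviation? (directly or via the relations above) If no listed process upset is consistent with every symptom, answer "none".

Checking each candidate against the observations:
(A) reactor fouling — pressure drop high NO; outlet temperature high yes; viscosity out of range yes; yield down yes; flow instability yes
(B) filter breakthrough — fails on outlet temperature high (predicts outlet temperature low, not outlet temperature high)
(C) pump cavitation — fails on pressure drop high, viscosity out of range, yield down (predicts pressure drop low, not pressure drop high)
(D) feed contamination — pressure drop high yes; outlet temperature high yes; viscosity out of range NO; yield down yes; flow instability NO
(E) column flooding — accounts for every observation (outlet temperature high through particulate in product → outlet temperature high)
(E) is the only candidate with no mismatches.

E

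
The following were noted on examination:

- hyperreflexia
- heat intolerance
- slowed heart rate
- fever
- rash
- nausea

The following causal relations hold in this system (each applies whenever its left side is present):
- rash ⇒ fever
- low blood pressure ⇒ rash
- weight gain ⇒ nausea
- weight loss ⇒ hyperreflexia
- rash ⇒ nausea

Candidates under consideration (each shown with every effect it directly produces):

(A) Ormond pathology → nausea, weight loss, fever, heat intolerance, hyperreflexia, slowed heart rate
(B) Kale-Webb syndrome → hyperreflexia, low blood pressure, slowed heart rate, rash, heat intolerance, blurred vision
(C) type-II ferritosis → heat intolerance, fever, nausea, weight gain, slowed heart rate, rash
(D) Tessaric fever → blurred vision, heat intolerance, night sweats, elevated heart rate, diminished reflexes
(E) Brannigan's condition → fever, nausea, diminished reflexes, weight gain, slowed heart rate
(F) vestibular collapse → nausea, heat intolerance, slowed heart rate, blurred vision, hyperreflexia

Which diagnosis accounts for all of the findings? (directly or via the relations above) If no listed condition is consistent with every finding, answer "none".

B

Per-candidate check:
(A) Ormond pathology — hyperreflexia ✓; heat intolerance ✓; slowed heart rate ✓; fever ✓; rash ✗; nausea ✓
(B) Kale-Webb syndrome — accounts for every observation (fever through rash → fever)
(C) type-II ferritosis — hyperreflexia ✗; heat intolerance ✓; slowed heart rate ✓; fever ✓; rash ✓; nausea ✓
(D) Tessaric fever — fails on hyperreflexia, slowed heart rate, fever, rash, nausea (predicts diminished reflexes, not hyperreflexia; predicts elevated heart rate, not slowed heart rate)
(E) Brannigan's condition — hyperreflexia ✗; heat intolerance ✗; slowed heart rate ✓; fever ✓; rash ✗; nausea ✓
(F) vestibular collapse — does not account for fever, rash
(B) is the only candidate with no mismatches.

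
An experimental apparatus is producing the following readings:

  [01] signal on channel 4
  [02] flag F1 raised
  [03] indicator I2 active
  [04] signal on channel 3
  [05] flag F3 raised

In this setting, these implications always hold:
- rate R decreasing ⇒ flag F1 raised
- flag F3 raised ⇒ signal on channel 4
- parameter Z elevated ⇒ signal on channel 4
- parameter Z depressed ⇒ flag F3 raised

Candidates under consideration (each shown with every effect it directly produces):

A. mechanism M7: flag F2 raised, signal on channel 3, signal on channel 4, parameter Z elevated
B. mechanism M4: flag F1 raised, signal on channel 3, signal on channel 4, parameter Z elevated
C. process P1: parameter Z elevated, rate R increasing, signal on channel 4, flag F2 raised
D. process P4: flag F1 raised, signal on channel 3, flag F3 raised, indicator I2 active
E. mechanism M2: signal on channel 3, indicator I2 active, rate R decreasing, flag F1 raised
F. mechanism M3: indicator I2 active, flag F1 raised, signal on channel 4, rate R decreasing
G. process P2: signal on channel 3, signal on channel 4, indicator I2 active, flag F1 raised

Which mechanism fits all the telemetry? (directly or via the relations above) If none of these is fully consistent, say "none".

Testing each hypothesis:
(A) mechanism M7 — does not account for flag F1 raised, indicator I2 active, flag F3 raised
(B) mechanism M4 — does not account for indicator I2 active, flag F3 raised
(C) process P1 — signal on channel 4 match; flag F1 raised miss; indicator I2 active miss; signal on channel 3 miss; flag F3 raised miss
(D) process P4 — signal on channel 4 match (via flag F3 raised → signal on channel 4); flag F1 raised match; indicator I2 active match; signal on channel 3 match; flag F3 raised match
(E) mechanism M2 — does not account for signal on channel 4, flag F3 raised
(F) mechanism M3 — signal on channel 4 match; flag F1 raised match; indicator I2 active match; signal on channel 3 miss; flag F3 raised miss
(G) process P2 — signal on channel 4 match; flag F1 raised match; indicator I2 active match; signal on channel 3 match; flag F3 raised miss
Only (D) is consistent with every observation.

D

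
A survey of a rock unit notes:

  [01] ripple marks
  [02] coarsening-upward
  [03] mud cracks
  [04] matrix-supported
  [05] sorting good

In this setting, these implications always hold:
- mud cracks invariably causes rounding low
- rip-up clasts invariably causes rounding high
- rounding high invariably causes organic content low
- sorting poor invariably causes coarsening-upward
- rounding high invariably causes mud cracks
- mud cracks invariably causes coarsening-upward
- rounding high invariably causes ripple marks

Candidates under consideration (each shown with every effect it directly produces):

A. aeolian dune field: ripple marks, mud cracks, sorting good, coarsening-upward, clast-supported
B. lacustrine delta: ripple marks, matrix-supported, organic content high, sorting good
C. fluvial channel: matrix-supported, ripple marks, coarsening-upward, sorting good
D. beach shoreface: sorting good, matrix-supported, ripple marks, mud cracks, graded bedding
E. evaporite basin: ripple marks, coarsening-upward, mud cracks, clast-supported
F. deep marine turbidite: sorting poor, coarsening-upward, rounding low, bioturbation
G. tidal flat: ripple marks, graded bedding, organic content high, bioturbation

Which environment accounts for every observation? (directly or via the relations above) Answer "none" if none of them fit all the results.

For each candidate, compare predicted effects to what was observed:
(A) aeolian dune field — fails on matrix-supported (predicts clast-supported, not matrix-supported)
(B) lacustrine delta — does not account for coarsening-upward, mud cracks
(C) fluvial channel — does not account for mud cracks
(D) beach shoreface — accounts for every observation (coarsening-upward via mud cracks → coarsening-upward)
(E) evaporite basin — ripple marks +; coarsening-upward +; mud cracks +; matrix-supported -; sorting good -
(F) deep marine turbidite — ripple marks -; coarsening-upward +; mud cracks -; matrix-supported -; sorting good -
(G) tidal flat — ripple marks +; coarsening-upward -; mud cracks -; matrix-supported -; sorting good -
Only (D) is consistent with every observation.

D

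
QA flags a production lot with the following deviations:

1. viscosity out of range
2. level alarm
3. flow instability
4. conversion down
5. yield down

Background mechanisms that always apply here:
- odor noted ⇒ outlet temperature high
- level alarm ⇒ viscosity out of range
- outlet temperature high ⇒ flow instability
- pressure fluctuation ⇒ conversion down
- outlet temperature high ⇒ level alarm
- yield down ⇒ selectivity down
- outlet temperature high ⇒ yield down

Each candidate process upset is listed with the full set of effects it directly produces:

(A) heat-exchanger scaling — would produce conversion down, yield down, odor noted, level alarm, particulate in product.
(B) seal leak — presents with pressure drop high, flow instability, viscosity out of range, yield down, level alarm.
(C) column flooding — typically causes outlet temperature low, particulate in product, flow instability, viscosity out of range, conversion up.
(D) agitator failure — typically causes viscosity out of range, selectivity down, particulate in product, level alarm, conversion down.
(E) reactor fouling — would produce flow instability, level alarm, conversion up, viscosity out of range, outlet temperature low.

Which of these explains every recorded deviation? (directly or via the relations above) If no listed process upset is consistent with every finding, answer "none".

Testing each hypothesis:
(A) heat-exchanger scaling — viscosity out of range + (by level alarm → viscosity out of range); level alarm +; flow instability + (by odor noted → outlet temperature high → flow instability); conversion down +; yield down +
(B) seal leak — viscosity out of range +; level alarm +; flow instability +; conversion down -; yield down +
(C) column flooding — viscosity out of range +; level alarm -; flow instability +; conversion down -; yield down -
(D) agitator failure — viscosity out of range +; level alarm +; flow instability -; conversion down +; yield down -
(E) reactor fouling — viscosity out of range +; level alarm +; flow instability +; conversion down -; yield down -
(A) alone accounts for all the evidence.

A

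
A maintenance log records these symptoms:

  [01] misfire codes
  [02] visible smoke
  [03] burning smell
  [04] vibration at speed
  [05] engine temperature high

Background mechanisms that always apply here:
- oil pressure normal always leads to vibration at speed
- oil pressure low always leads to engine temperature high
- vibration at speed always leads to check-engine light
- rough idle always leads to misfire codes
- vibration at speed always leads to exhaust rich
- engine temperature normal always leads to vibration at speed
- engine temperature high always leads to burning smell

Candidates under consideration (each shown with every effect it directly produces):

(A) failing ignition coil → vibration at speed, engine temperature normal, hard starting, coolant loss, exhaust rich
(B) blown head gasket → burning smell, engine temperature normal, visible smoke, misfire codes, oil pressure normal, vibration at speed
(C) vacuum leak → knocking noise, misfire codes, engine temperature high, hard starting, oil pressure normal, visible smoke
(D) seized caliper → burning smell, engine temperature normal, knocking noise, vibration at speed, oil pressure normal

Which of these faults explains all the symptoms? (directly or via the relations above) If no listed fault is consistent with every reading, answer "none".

For each candidate, compare predicted effects to what was observed:
(A) failing ignition coil — misfire codes ✗; visible smoke ✗; burning smell ✗; vibration at speed ✓; engine temperature high ✗
(B) blown head gasket — misfire codes ✓; visible smoke ✓; burning smell ✓; vibration at speed ✓; engine temperature high ✗
(C) vacuum leak — misfire codes ✓; visible smoke ✓; burning smell ✓ (by engine temperature high → burning smell); vibration at speed ✓ (by oil pressure normal → vibration at speed); engine temperature high ✓
(D) seized caliper — fails on misfire codes, visible smoke, engine temperature high (predicts engine temperature normal, not engine temperature high)
(C) is the only candidate with no mismatches.

C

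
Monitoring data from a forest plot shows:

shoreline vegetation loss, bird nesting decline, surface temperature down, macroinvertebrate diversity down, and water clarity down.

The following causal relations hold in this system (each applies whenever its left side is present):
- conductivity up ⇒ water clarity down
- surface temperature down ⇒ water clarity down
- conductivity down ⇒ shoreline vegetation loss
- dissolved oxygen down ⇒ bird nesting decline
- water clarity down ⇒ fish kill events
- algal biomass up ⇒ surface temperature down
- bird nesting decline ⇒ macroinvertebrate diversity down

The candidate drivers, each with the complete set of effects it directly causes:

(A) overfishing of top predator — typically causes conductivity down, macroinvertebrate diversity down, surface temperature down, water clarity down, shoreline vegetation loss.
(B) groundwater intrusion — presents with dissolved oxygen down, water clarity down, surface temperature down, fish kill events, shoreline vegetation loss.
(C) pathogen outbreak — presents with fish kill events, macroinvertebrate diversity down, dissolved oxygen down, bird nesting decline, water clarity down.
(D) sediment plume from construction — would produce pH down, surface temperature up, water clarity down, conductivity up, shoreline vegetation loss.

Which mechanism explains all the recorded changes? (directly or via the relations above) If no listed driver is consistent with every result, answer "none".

B

For each candidate, compare predicted effects to what was observed:
(A) overfishing of top predator — shoreline vegetation loss +; bird nesting decline -; surface temperature down +; macroinvertebrate diversity down +; water clarity down +
(B) groundwater intrusion — accounts for every observation (bird nesting decline by dissolved oxygen down → bird nesting decline)
(C) pathogen outbreak — shoreline vegetation loss -; bird nesting decline +; surface temperature down -; macroinvertebrate diversity down +; water clarity down +
(D) sediment plume from construction — fails on bird nesting decline, surface temperature down, macroinvertebrate diversity down (predicts surface temperature up, not surface temperature down)
(B) alone accounts for all the evidence.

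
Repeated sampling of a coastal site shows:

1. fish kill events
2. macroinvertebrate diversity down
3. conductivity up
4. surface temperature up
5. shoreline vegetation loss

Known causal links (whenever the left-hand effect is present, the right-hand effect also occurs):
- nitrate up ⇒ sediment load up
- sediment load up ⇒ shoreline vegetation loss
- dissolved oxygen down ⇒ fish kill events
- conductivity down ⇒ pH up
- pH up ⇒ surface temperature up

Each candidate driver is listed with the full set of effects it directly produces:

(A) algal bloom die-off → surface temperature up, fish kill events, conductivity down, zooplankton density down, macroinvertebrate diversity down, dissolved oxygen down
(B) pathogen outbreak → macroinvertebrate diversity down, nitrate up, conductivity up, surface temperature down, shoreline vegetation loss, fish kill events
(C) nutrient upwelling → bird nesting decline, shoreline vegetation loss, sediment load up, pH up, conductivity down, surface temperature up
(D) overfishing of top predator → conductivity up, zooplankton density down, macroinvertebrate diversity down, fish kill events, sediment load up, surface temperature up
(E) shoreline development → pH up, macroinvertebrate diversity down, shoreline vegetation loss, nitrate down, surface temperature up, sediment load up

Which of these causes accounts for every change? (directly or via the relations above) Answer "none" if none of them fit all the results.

D

Checking each candidate against the observations:
(A) algal bloom die-off — fish kill events +; macroinvertebrate diversity down +; conductivity up -; surface temperature up +; shoreline vegetation loss -
(B) pathogen outbreak — fails on surface temperature up (predicts surface temperature down, not surface temperature up)
(C) nutrient upwelling — fish kill events -; macroinvertebrate diversity down -; conductivity up -; surface temperature up +; shoreline vegetation loss +
(D) overfishing of top predator — accounts for every observation (shoreline vegetation loss via sediment load up → shoreline vegetation loss)
(E) shoreline development — fish kill events -; macroinvertebrate diversity down +; conductivity up -; surface temperature up +; shoreline vegetation loss +
(D) is the only candidate with no mismatches.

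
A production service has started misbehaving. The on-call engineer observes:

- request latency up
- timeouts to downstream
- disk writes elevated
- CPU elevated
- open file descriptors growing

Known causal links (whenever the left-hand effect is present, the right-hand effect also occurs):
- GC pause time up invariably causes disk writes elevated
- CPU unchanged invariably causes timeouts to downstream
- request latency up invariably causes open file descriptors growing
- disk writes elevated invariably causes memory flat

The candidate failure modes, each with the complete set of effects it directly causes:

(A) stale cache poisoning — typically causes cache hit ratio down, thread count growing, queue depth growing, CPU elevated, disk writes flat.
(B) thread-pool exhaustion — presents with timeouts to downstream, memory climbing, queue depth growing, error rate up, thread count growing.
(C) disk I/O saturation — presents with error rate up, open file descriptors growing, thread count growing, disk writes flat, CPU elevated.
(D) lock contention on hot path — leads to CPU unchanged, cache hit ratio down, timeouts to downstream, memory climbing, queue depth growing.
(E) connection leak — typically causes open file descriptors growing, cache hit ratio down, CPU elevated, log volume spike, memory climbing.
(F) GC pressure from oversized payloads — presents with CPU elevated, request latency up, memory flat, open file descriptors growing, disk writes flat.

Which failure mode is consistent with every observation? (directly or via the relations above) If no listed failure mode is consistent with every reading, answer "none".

Testing each hypothesis:
(A) stale cache poisoning — request latency up NO; timeouts to downstream NO; disk writes elevated NO; CPU elevated yes; open file descriptors growing NO
(B) thread-pool exhaustion — request latency up NO; timeouts to downstream yes; disk writes elevated NO; CPU elevated NO; open file descriptors growing NO
(C) disk I/O saturation — fails on request latency up, timeouts to downstream, disk writes elevated (predicts disk writes flat, not disk writes elevated)
(D) lock contention on hot path — fails on request latency up, disk writes elevated, CPU elevated, open file descriptors growing (predicts CPU unchanged, not CPU elevated)
(E) connection leak — request latency up NO; timeouts to downstream NO; disk writes elevated NO; CPU elevated yes; open file descriptors growing yes
(F) GC pressure from oversized payloads — request latency up yes; timeouts to downstream NO; disk writes elevated NO; CPU elevated yes; open file descriptors growing yes
No candidate is consistent with all observations.

none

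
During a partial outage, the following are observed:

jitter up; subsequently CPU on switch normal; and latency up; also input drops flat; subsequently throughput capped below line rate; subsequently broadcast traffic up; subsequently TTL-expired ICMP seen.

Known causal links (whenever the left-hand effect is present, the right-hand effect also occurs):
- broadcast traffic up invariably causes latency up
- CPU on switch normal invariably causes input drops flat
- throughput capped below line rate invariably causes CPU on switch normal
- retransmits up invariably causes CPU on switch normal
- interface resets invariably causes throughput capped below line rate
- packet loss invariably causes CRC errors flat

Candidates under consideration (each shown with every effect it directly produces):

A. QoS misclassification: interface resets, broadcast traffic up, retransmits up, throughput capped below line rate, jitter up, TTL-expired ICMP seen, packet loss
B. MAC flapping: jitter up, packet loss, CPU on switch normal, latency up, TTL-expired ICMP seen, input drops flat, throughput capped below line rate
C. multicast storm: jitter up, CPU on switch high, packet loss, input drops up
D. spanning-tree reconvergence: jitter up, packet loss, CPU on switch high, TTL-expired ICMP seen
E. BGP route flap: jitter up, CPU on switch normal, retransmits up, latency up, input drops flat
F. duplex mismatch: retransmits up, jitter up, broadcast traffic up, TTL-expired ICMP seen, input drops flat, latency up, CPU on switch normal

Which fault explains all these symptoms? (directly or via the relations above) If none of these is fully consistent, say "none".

A

For each candidate, compare predicted effects to what was observed:
(A) QoS misclassification — jitter up match; CPU on switch normal match (via retransmits up → CPU on switch normal); latency up match (via broadcast traffic up → latency up); input drops flat match (via retransmits up → CPU on switch normal → input drops flat); throughput capped below line rate match; broadcast traffic up match; TTL-expired ICMP seen match
(B) MAC flapping — jitter up match; CPU on switch normal match; latency up match; input drops flat match; throughput capped below line rate match; broadcast traffic up miss; TTL-expired ICMP seen match
(C) multicast storm — fails on CPU on switch normal, latency up, input drops flat, throughput capped below line rate, broadcast traffic up, TTL-expired ICMP seen (predicts CPU on switch high, not CPU on switch normal; predicts input drops up, not input drops flat)
(D) spanning-tree reconvergence — fails on CPU on switch normal, latency up, input drops flat, throughput capped below line rate, broadcast traffic up (predicts CPU on switch high, not CPU on switch normal)
(E) BGP route flap — does not account for throughput capped below line rate, broadcast traffic up, TTL-expired ICMP seen
(F) duplex mismatch — does not account for throughput capped below line rate
(A) is the only candidate with no mismatches.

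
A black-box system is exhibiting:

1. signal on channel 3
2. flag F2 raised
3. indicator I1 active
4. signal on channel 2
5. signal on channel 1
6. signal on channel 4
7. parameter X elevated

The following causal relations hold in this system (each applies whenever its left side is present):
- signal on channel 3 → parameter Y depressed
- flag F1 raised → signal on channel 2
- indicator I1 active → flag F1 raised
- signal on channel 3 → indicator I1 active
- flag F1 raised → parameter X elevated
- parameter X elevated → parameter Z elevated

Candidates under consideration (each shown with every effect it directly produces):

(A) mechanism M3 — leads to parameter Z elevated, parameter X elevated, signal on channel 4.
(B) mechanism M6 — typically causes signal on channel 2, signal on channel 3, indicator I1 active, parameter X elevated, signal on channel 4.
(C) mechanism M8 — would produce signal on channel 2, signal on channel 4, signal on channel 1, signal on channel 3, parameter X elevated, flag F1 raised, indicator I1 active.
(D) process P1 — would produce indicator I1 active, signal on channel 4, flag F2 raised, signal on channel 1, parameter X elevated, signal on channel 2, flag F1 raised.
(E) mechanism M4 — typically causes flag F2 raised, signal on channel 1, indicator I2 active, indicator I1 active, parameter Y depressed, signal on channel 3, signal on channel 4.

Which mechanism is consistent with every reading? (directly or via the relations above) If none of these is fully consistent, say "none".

For each candidate, compare predicted effects to what was observed:
(A) mechanism M3 — does not account for signal on channel 3, flag F2 raised, indicator I1 active, signal on channel 2, signal on channel 1
(B) mechanism M6 — signal on channel 3 +; flag F2 raised -; indicator I1 active +; signal on channel 2 +; signal on channel 1 -; signal on channel 4 +; parameter X elevated +
(C) mechanism M8 — signal on channel 3 +; flag F2 raised -; indicator I1 active +; signal on channel 2 +; signal on channel 1 +; signal on channel 4 +; parameter X elevated +
(D) process P1 — does not account for signal on channel 3
(E) mechanism M4 — signal on channel 3 +; flag F2 raised +; indicator I1 active +; signal on channel 2 + (by indicator I1 active → flag F1 raised → signal on channel 2); signal on channel 1 +; signal on channel 4 +; parameter X elevated + (by indicator I1 active → flag F1 raised → parameter X elevated)
Only (E) is consistent with every observation.

E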